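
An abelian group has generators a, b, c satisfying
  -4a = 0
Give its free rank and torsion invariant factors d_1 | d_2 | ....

rank_ℚ(R)=1; free=3−1=2
SNF(R) diag = [4] → torsion [4]

Answer: M ≅ ℤ^2 ⊕ ℤ/4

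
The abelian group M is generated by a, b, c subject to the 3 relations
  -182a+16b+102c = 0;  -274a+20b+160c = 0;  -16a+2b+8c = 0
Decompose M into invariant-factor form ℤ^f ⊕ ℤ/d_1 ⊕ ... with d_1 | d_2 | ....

rank_ℚ(R)=3; free=3−3=0
SNF(R) diag = [2, 2, 6] → torsion [2, 2, 6]

Answer: M ≅ ℤ/2 ⊕ ℤ/2 ⊕ ℤ/6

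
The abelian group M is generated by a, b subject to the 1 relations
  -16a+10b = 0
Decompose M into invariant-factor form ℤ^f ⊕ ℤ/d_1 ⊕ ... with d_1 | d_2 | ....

Answer: M ≅ ℤ^1 ⊕ ℤ/2

Derivation:
rank_ℚ(R)=1; free=2−1=1
SNF(R) diag = [2] → torsion [2]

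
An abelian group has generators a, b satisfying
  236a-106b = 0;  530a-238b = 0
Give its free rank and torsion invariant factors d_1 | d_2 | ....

Answer: M ≅ ℤ/2 ⊕ ℤ/6

Derivation:
rank_ℚ(R)=2; free=2−2=0
SNF(R) diag = [2, 6] → torsion [2, 6]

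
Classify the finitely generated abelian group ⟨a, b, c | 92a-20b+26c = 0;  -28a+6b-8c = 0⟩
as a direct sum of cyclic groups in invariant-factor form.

Answer: M ≅ ℤ^1 ⊕ ℤ/2 ⊕ ℤ/2

Derivation:
rank_ℚ(R)=2; free=3−2=1
SNF(R) diag = [2, 2] → torsion [2, 2]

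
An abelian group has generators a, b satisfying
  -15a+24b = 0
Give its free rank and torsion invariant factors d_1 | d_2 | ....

rank_ℚ(R)=1; free=2−1=1
SNF(R) diag = [3] → torsion [3]

Answer: M ≅ ℤ^1 ⊕ ℤ/3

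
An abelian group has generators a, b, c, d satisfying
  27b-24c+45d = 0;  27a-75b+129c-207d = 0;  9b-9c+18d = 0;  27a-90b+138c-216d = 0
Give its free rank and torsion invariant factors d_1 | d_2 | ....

rank_ℚ(R)=4; free=4−4=0
SNF(R) diag = [3, 3, 9, 27] → torsion [3, 3, 9, 27]

Answer: M ≅ ℤ/3 ⊕ ℤ/3 ⊕ ℤ/9 ⊕ ℤ/27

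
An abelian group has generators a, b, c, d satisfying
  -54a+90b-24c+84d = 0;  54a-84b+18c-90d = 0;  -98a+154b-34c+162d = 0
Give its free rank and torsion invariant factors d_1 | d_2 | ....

rank_ℚ(R)=3; free=4−3=1
SNF(R) diag = [2, 6, 6] → torsion [2, 6, 6]

Answer: M ≅ ℤ^1 ⊕ ℤ/2 ⊕ ℤ/6 ⊕ ℤ/6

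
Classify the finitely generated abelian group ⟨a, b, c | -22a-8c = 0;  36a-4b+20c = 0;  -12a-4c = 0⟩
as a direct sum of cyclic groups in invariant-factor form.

rank_ℚ(R)=3; free=3−3=0
SNF(R) diag = [2, 4, 4] → torsion [2, 4, 4]

Answer: M ≅ ℤ/2 ⊕ ℤ/4 ⊕ ℤ/4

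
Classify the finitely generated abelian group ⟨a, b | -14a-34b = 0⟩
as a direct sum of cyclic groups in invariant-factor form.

Answer: M ≅ ℤ^1 ⊕ ℤ/2

Derivation:
rank_ℚ(R)=1; free=2−1=1
SNF(R) diag = [2] → torsion [2]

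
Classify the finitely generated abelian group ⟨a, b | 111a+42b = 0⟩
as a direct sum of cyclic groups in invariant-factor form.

Answer: M ≅ ℤ^1 ⊕ ℤ/3

Derivation:
rank_ℚ(R)=1; free=2−1=1
SNF(R) diag = [3] → torsion [3]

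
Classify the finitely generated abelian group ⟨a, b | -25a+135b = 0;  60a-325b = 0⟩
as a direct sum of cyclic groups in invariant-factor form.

rank_ℚ(R)=2; free=2−2=0
SNF(R) diag = [5, 5] → torsion [5, 5]

Answer: M ≅ ℤ/5 ⊕ ℤ/5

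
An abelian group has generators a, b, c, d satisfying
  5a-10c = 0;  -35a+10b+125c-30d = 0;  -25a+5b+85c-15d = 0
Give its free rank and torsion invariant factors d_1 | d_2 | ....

rank_ℚ(R)=3; free=4−3=1
SNF(R) diag = [5, 5, 15] → torsion [5, 5, 15]

Answer: M ≅ ℤ^1 ⊕ ℤ/5 ⊕ ℤ/5 ⊕ ℤ/15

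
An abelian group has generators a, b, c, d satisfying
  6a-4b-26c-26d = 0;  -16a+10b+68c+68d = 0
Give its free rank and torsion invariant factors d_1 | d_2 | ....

Answer: M ≅ ℤ^2 ⊕ ℤ/2 ⊕ ℤ/2

Derivation:
rank_ℚ(R)=2; free=4−2=2
SNF(R) diag = [2, 2] → torsion [2, 2]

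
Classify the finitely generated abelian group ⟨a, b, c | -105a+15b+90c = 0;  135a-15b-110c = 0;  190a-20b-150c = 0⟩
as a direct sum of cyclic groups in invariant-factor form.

Answer: M ≅ ℤ/5 ⊕ ℤ/10 ⊕ ℤ/30

Derivation:
rank_ℚ(R)=3; free=3−3=0
SNF(R) diag = [5, 10, 30] → torsion [5, 10, 30]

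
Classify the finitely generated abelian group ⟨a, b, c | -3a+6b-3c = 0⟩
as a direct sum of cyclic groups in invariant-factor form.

rank_ℚ(R)=1; free=3−1=2
SNF(R) diag = [3] → torsion [3]

Answer: M ≅ ℤ^2 ⊕ ℤ/3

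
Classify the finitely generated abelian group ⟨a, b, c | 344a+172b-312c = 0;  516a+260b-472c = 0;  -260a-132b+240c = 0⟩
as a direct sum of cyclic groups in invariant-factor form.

Answer: M ≅ ℤ/4 ⊕ ℤ/4 ⊕ ℤ/8

Derivation:
rank_ℚ(R)=3; free=3−3=0
SNF(R) diag = [4, 4, 8] → torsion [4, 4, 8]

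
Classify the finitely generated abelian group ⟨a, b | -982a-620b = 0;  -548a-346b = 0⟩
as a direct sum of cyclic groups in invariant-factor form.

Answer: M ≅ ℤ/2 ⊕ ℤ/6

Derivation:
rank_ℚ(R)=2; free=2−2=0
SNF(R) diag = [2, 6] → torsion [2, 6]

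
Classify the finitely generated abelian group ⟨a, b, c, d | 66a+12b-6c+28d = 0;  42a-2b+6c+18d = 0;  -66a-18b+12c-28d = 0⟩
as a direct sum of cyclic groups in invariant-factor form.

rank_ℚ(R)=3; free=4−3=1
SNF(R) diag = [2, 2, 6] → torsion [2, 2, 6]

Answer: M ≅ ℤ^1 ⊕ ℤ/2 ⊕ ℤ/2 ⊕ ℤ/6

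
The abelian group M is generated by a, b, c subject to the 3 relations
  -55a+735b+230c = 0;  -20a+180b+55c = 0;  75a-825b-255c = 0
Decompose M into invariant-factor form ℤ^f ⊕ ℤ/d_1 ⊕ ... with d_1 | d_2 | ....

rank_ℚ(R)=3; free=3−3=0
SNF(R) diag = [5, 15, 30] → torsion [5, 15, 30]

Answer: M ≅ ℤ/5 ⊕ ℤ/15 ⊕ ℤ/30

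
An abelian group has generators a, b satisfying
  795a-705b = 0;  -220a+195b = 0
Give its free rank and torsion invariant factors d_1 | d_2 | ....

rank_ℚ(R)=2; free=2−2=0
SNF(R) diag = [5, 15] → torsion [5, 15]

Answer: M ≅ ℤ/5 ⊕ ℤ/15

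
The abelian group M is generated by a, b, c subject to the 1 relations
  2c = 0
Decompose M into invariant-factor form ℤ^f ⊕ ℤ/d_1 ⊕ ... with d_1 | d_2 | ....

rank_ℚ(R)=1; free=3−1=2
SNF(R) diag = [2] → torsion [2]

Answer: M ≅ ℤ^2 ⊕ ℤ/2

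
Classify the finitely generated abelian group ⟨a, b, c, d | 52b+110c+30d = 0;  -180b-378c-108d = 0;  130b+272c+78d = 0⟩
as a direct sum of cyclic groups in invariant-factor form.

rank_ℚ(R)=3; free=4−3=1
SNF(R) diag = [2, 6, 18] → torsion [2, 6, 18]

Answer: M ≅ ℤ^1 ⊕ ℤ/2 ⊕ ℤ/6 ⊕ ℤ/18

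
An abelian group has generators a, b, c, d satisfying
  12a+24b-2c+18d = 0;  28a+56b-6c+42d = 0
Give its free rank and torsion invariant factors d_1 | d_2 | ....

rank_ℚ(R)=2; free=4−2=2
SNF(R) diag = [2, 4] → torsion [2, 4]

Answer: M ≅ ℤ^2 ⊕ ℤ/2 ⊕ ℤ/4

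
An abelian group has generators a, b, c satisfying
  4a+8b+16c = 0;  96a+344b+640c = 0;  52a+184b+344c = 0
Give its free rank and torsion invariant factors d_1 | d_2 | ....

Answer: M ≅ ℤ/4 ⊕ ℤ/8 ⊕ ℤ/24

Derivation:
rank_ℚ(R)=3; free=3−3=0
SNF(R) diag = [4, 8, 24] → torsion [4, 8, 24]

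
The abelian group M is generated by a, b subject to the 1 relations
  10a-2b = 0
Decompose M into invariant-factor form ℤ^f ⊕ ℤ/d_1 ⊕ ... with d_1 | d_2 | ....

rank_ℚ(R)=1; free=2−1=1
SNF(R) diag = [2] → torsion [2]

Answer: M ≅ ℤ^1 ⊕ ℤ/2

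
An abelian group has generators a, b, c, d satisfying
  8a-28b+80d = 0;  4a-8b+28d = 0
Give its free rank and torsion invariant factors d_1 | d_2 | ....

Answer: M ≅ ℤ^2 ⊕ ℤ/4 ⊕ ℤ/12

Derivation:
rank_ℚ(R)=2; free=4−2=2
SNF(R) diag = [4, 12] → torsion [4, 12]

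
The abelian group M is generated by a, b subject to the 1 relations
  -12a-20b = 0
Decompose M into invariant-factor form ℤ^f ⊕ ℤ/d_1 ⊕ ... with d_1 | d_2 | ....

rank_ℚ(R)=1; free=2−1=1
SNF(R) diag = [4] → torsion [4]

Answer: M ≅ ℤ^1 ⊕ ℤ/4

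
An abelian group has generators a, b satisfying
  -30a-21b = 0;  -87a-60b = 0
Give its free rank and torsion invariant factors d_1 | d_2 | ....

Answer: M ≅ ℤ/3 ⊕ ℤ/9

Derivation:
rank_ℚ(R)=2; free=2−2=0
SNF(R) diag = [3, 9] → torsion [3, 9]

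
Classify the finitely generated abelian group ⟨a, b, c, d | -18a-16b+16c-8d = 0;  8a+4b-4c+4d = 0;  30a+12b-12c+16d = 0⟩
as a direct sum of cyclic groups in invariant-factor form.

rank_ℚ(R)=3; free=4−3=1
SNF(R) diag = [2, 4, 4] → torsion [2, 4, 4]

Answer: M ≅ ℤ^1 ⊕ ℤ/2 ⊕ ℤ/4 ⊕ ℤ/4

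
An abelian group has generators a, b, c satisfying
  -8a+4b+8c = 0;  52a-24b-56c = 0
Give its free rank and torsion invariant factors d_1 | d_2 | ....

rank_ℚ(R)=2; free=3−2=1
SNF(R) diag = [4, 4] → torsion [4, 4]

Answer: M ≅ ℤ^1 ⊕ ℤ/4 ⊕ ℤ/4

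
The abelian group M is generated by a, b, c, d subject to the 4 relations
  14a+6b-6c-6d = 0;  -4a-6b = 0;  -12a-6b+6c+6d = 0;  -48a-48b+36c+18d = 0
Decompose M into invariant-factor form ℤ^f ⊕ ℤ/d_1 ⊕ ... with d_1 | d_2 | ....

rank_ℚ(R)=4; free=4−4=0
SNF(R) diag = [2, 6, 6, 18] → torsion [2, 6, 6, 18]

Answer: M ≅ ℤ/2 ⊕ ℤ/6 ⊕ ℤ/6 ⊕ ℤ/18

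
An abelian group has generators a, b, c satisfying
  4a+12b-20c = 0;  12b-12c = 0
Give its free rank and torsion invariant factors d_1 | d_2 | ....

Answer: M ≅ ℤ^1 ⊕ ℤ/4 ⊕ ℤ/12

Derivation:
rank_ℚ(R)=2; free=3−2=1
SNF(R) diag = [4, 12] → torsion [4, 12]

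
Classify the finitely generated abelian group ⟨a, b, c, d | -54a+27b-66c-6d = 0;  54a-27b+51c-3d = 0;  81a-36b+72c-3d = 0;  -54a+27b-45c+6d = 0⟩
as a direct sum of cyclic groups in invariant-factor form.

Answer: M ≅ ℤ/3 ⊕ ℤ/3 ⊕ ℤ/9 ⊕ ℤ/27

Derivation:
rank_ℚ(R)=4; free=4−4=0
SNF(R) diag = [3, 3, 9, 27] → torsion [3, 3, 9, 27]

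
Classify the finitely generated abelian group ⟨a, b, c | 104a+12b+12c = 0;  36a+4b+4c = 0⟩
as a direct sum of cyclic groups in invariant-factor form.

Answer: M ≅ ℤ^1 ⊕ ℤ/4 ⊕ ℤ/4

Derivation:
rank_ℚ(R)=2; free=3−2=1
SNF(R) diag = [4, 4] → torsion [4, 4]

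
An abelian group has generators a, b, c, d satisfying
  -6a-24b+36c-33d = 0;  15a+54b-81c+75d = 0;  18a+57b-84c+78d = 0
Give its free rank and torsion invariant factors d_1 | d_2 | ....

Answer: M ≅ ℤ^1 ⊕ ℤ/3 ⊕ ℤ/3 ⊕ ℤ/3

Derivation:
rank_ℚ(R)=3; free=4−3=1
SNF(R) diag = [3, 3, 3] → torsion [3, 3, 3]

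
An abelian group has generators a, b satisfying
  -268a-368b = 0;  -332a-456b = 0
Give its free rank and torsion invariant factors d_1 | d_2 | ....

Answer: M ≅ ℤ/4 ⊕ ℤ/8

Derivation:
rank_ℚ(R)=2; free=2−2=0
SNF(R) diag = [4, 8] → torsion [4, 8]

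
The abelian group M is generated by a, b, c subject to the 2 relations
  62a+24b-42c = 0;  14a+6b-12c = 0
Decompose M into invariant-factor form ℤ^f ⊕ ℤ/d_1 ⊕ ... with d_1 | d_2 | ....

rank_ℚ(R)=2; free=3−2=1
SNF(R) diag = [2, 6] → torsion [2, 6]

Answer: M ≅ ℤ^1 ⊕ ℤ/2 ⊕ ℤ/6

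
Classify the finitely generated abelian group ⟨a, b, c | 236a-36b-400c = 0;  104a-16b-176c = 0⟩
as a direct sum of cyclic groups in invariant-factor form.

Answer: M ≅ ℤ^1 ⊕ ℤ/4 ⊕ ℤ/8

Derivation:
rank_ℚ(R)=2; free=3−2=1
SNF(R) diag = [4, 8] → torsion [4, 8]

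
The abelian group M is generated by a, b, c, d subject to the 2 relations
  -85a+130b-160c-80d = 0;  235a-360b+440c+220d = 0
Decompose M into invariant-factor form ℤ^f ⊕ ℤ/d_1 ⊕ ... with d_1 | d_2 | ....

rank_ℚ(R)=2; free=4−2=2
SNF(R) diag = [5, 10] → torsion [5, 10]

Answer: M ≅ ℤ^2 ⊕ ℤ/5 ⊕ ℤ/10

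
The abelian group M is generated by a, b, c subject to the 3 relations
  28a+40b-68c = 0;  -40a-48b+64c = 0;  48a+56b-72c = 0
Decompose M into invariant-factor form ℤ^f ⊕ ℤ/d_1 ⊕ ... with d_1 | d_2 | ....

rank_ℚ(R)=3; free=3−3=0
SNF(R) diag = [4, 8, 8] → torsion [4, 8, 8]

Answer: M ≅ ℤ/4 ⊕ ℤ/8 ⊕ ℤ/8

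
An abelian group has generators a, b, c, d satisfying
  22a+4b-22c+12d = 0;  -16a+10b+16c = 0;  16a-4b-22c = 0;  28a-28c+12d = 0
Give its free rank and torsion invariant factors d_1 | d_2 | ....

Answer: M ≅ ℤ/2 ⊕ ℤ/2 ⊕ ℤ/6 ⊕ ℤ/12

Derivation:
rank_ℚ(R)=4; free=4−4=0
SNF(R) diag = [2, 2, 6, 12] → torsion [2, 2, 6, 12]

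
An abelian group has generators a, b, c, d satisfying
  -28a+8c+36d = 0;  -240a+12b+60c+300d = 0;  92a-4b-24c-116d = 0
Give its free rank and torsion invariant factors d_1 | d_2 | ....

Answer: M ≅ ℤ^1 ⊕ ℤ/4 ⊕ ℤ/4 ⊕ ℤ/12

Derivation:
rank_ℚ(R)=3; free=4−3=1
SNF(R) diag = [4, 4, 12] → torsion [4, 4, 12]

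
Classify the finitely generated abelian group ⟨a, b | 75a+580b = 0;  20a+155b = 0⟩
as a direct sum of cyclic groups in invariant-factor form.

Answer: M ≅ ℤ/5 ⊕ ℤ/5

Derivation:
rank_ℚ(R)=2; free=2−2=0
SNF(R) diag = [5, 5] → torsion [5, 5]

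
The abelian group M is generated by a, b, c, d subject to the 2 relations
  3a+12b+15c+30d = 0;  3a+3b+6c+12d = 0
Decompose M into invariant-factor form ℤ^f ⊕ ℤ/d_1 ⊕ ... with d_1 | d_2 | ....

Answer: M ≅ ℤ^2 ⊕ ℤ/3 ⊕ ℤ/9

Derivation:
rank_ℚ(R)=2; free=4−2=2
SNF(R) diag = [3, 9] → torsion [3, 9]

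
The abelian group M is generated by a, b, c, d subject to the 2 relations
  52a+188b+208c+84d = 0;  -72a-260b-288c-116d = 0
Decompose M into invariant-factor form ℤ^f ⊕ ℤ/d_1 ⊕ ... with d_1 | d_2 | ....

Answer: M ≅ ℤ^2 ⊕ ℤ/4 ⊕ ℤ/4

Derivation:
rank_ℚ(R)=2; free=4−2=2
SNF(R) diag = [4, 4] → torsion [4, 4]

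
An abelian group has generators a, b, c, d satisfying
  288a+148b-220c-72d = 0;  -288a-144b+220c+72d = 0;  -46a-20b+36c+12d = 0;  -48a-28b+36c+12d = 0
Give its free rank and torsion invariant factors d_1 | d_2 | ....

Answer: M ≅ ℤ/2 ⊕ ℤ/4 ⊕ ℤ/4 ⊕ ℤ/12

Derivation:
rank_ℚ(R)=4; free=4−4=0
SNF(R) diag = [2, 4, 4, 12] → torsion [2, 4, 4, 12]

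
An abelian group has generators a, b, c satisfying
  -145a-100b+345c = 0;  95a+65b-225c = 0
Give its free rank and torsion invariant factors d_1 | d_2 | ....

Answer: M ≅ ℤ^1 ⊕ ℤ/5 ⊕ ℤ/15

Derivation:
rank_ℚ(R)=2; free=3−2=1
SNF(R) diag = [5, 15] → torsion [5, 15]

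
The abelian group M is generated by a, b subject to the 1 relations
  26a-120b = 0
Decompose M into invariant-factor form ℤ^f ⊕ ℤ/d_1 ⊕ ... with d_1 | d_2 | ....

Answer: M ≅ ℤ^1 ⊕ ℤ/2

Derivation:
rank_ℚ(R)=1; free=2−1=1
SNF(R) diag = [2] → torsion [2]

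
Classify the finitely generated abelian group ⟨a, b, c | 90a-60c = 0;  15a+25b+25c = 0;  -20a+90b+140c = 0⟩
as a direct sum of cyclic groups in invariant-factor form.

rank_ℚ(R)=3; free=3−3=0
SNF(R) diag = [5, 10, 30] → torsion [5, 10, 30]

Answer: M ≅ ℤ/5 ⊕ ℤ/10 ⊕ ℤ/30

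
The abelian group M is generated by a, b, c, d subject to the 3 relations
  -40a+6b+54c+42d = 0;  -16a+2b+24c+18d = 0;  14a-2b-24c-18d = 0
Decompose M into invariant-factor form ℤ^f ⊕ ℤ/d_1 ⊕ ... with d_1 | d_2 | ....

Answer: M ≅ ℤ^1 ⊕ ℤ/2 ⊕ ℤ/2 ⊕ ℤ/6

Derivation:
rank_ℚ(R)=3; free=4−3=1
SNF(R) diag = [2, 2, 6] → torsion [2, 2, 6]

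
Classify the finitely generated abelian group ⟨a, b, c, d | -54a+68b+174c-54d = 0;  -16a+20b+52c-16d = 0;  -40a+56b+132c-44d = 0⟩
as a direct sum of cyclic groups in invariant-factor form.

rank_ℚ(R)=3; free=4−3=1
SNF(R) diag = [2, 4, 4] → torsion [2, 4, 4]

Answer: M ≅ ℤ^1 ⊕ ℤ/2 ⊕ ℤ/4 ⊕ ℤ/4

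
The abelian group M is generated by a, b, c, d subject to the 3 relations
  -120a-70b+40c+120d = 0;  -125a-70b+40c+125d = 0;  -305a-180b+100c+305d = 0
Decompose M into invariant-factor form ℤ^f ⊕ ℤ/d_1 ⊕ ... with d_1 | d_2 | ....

Answer: M ≅ ℤ^1 ⊕ ℤ/5 ⊕ ℤ/10 ⊕ ℤ/20

Derivation:
rank_ℚ(R)=3; free=4−3=1
SNF(R) diag = [5, 10, 20] → torsion [5, 10, 20]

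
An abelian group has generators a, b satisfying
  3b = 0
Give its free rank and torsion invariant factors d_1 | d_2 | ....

Answer: M ≅ ℤ^1 ⊕ ℤ/3

Derivation:
rank_ℚ(R)=1; free=2−1=1
SNF(R) diag = [3] → torsion [3]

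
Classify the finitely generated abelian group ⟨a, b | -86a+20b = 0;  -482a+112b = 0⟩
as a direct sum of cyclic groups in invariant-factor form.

rank_ℚ(R)=2; free=2−2=0
SNF(R) diag = [2, 4] → torsion [2, 4]

Answer: M ≅ ℤ/2 ⊕ ℤ/4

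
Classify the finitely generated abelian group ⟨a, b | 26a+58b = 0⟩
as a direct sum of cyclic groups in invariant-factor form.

rank_ℚ(R)=1; free=2−1=1
SNF(R) diag = [2] → torsion [2]

Answer: M ≅ ℤ^1 ⊕ ℤ/2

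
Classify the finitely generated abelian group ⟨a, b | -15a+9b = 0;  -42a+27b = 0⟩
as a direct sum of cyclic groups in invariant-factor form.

rank_ℚ(R)=2; free=2−2=0
SNF(R) diag = [3, 9] → torsion [3, 9]

Answer: M ≅ ℤ/3 ⊕ ℤ/9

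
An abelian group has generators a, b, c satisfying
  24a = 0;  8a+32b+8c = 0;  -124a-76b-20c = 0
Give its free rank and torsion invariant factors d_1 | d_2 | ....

rank_ℚ(R)=3; free=3−3=0
SNF(R) diag = [4, 8, 24] → torsion [4, 8, 24]

Answer: M ≅ ℤ/4 ⊕ ℤ/8 ⊕ ℤ/24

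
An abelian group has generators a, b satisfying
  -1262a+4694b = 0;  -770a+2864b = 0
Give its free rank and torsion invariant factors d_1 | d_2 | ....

rank_ℚ(R)=2; free=2−2=0
SNF(R) diag = [2, 6] → torsion [2, 6]

Answer: M ≅ ℤ/2 ⊕ ℤ/6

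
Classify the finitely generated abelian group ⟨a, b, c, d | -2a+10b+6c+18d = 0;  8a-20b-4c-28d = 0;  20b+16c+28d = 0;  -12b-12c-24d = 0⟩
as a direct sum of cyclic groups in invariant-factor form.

rank_ℚ(R)=4; free=4−4=0
SNF(R) diag = [2, 4, 4, 12] → torsion [2, 4, 4, 12]

Answer: M ≅ ℤ/2 ⊕ ℤ/4 ⊕ ℤ/4 ⊕ ℤ/12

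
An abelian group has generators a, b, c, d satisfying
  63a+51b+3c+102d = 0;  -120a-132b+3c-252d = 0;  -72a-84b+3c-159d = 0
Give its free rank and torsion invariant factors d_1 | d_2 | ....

rank_ℚ(R)=3; free=4−3=1
SNF(R) diag = [3, 3, 9] → torsion [3, 3, 9]

Answer: M ≅ ℤ^1 ⊕ ℤ/3 ⊕ ℤ/3 ⊕ ℤ/9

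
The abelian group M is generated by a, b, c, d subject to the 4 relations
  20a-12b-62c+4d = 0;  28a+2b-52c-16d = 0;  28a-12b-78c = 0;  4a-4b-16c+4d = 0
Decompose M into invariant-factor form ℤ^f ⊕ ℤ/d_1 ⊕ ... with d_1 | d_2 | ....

Answer: M ≅ ℤ/2 ⊕ ℤ/2 ⊕ ℤ/4 ⊕ ℤ/4

Derivation:
rank_ℚ(R)=4; free=4−4=0
SNF(R) diag = [2, 2, 4, 4] → torsion [2, 2, 4, 4]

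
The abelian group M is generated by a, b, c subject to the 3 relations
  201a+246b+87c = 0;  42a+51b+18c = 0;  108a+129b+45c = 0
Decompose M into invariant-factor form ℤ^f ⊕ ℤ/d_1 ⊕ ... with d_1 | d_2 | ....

Answer: M ≅ ℤ/3 ⊕ ℤ/3 ⊕ ℤ/3

Derivation:
rank_ℚ(R)=3; free=3−3=0
SNF(R) diag = [3, 3, 3] → torsion [3, 3, 3]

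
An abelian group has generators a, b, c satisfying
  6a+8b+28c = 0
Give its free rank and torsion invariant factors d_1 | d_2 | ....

Answer: M ≅ ℤ^2 ⊕ ℤ/2

Derivation:
rank_ℚ(R)=1; free=3−1=2
SNF(R) diag = [2] → torsion [2]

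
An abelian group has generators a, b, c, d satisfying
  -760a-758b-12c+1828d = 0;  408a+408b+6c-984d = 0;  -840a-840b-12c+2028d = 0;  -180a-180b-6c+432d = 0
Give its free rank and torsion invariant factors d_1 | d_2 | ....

Answer: M ≅ ℤ/2 ⊕ ℤ/6 ⊕ ℤ/12 ⊕ ℤ/36

Derivation:
rank_ℚ(R)=4; free=4−4=0
SNF(R) diag = [2, 6, 12, 36] → torsion [2, 6, 12, 36]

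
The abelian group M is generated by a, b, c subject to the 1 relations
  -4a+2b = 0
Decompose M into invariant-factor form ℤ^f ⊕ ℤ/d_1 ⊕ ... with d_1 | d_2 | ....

Answer: M ≅ ℤ^2 ⊕ ℤ/2

Derivation:
rank_ℚ(R)=1; free=3−1=2
SNF(R) diag = [2] → torsion [2]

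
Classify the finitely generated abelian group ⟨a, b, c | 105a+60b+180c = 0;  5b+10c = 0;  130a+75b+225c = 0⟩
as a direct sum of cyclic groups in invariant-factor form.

Answer: M ≅ ℤ/5 ⊕ ℤ/5 ⊕ ℤ/15

Derivation:
rank_ℚ(R)=3; free=3−3=0
SNF(R) diag = [5, 5, 15] → torsion [5, 5, 15]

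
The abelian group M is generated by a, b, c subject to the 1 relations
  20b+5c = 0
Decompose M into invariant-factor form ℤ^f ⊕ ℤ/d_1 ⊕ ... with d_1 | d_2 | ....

rank_ℚ(R)=1; free=3−1=2
SNF(R) diag = [5] → torsion [5]

Answer: M ≅ ℤ^2 ⊕ ℤ/5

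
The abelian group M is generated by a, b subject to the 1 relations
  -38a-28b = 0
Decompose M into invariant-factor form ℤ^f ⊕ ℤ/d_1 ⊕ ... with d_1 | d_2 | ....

Answer: M ≅ ℤ^1 ⊕ ℤ/2

Derivation:
rank_ℚ(R)=1; free=2−1=1
SNF(R) diag = [2] → torsion [2]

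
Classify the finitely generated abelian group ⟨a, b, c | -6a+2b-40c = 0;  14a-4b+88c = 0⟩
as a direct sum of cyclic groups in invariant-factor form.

rank_ℚ(R)=2; free=3−2=1
SNF(R) diag = [2, 2] → torsion [2, 2]

Answer: M ≅ ℤ^1 ⊕ ℤ/2 ⊕ ℤ/2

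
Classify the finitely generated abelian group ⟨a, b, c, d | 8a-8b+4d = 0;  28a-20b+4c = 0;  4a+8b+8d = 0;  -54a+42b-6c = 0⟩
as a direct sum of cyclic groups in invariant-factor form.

Answer: M ≅ ℤ/2 ⊕ ℤ/4 ⊕ ℤ/12 ⊕ ℤ/24

Derivation:
rank_ℚ(R)=4; free=4−4=0
SNF(R) diag = [2, 4, 12, 24] → torsion [2, 4, 12, 24]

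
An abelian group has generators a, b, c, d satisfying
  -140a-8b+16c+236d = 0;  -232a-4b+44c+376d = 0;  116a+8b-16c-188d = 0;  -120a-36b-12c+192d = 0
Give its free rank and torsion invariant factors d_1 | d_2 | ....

Answer: M ≅ ℤ/4 ⊕ ℤ/12 ⊕ ℤ/24 ⊕ ℤ/24

Derivation:
rank_ℚ(R)=4; free=4−4=0
SNF(R) diag = [4, 12, 24, 24] → torsion [4, 12, 24, 24]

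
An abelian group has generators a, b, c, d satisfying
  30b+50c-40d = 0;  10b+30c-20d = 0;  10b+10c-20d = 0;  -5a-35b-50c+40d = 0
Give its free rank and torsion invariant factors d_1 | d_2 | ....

rank_ℚ(R)=4; free=4−4=0
SNF(R) diag = [5, 10, 20, 20] → torsion [5, 10, 20, 20]

Answer: M ≅ ℤ/5 ⊕ ℤ/10 ⊕ ℤ/20 ⊕ ℤ/20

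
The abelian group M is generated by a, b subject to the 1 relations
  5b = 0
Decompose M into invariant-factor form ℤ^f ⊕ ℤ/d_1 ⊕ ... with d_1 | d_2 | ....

rank_ℚ(R)=1; free=2−1=1
SNF(R) diag = [5] → torsion [5]

Answer: M ≅ ℤ^1 ⊕ ℤ/5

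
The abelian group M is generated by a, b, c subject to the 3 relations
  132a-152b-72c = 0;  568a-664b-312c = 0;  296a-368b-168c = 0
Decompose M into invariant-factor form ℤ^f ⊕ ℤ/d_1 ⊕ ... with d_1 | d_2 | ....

rank_ℚ(R)=3; free=3−3=0
SNF(R) diag = [4, 8, 24] → torsion [4, 8, 24]

Answer: M ≅ ℤ/4 ⊕ ℤ/8 ⊕ ℤ/24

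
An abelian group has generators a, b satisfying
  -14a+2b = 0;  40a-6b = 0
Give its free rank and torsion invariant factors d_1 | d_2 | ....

rank_ℚ(R)=2; free=2−2=0
SNF(R) diag = [2, 2] → torsion [2, 2]

Answer: M ≅ ℤ/2 ⊕ ℤ/2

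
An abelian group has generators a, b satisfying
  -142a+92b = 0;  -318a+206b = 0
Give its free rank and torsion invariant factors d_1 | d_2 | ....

Answer: M ≅ ℤ/2 ⊕ ℤ/2

Derivation:
rank_ℚ(R)=2; free=2−2=0
SNF(R) diag = [2, 2] → torsion [2, 2]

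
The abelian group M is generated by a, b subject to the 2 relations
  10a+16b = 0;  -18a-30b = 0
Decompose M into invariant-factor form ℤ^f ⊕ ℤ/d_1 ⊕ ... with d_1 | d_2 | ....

rank_ℚ(R)=2; free=2−2=0
SNF(R) diag = [2, 6] → torsion [2, 6]

Answer: M ≅ ℤ/2 ⊕ ℤ/6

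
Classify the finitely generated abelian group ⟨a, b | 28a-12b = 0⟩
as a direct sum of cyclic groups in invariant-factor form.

Answer: M ≅ ℤ^1 ⊕ ℤ/4

Derivation:
rank_ℚ(R)=1; free=2−1=1
SNF(R) diag = [4] → torsion [4]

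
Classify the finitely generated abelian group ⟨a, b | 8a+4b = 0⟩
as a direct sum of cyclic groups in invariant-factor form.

Answer: M ≅ ℤ^1 ⊕ ℤ/4

Derivation:
rank_ℚ(R)=1; free=2−1=1
SNF(R) diag = [4] → torsion [4]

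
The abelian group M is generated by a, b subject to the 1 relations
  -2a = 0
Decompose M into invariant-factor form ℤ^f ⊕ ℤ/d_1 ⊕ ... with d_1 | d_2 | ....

rank_ℚ(R)=1; free=2−1=1
SNF(R) diag = [2] → torsion [2]

Answer: M ≅ ℤ^1 ⊕ ℤ/2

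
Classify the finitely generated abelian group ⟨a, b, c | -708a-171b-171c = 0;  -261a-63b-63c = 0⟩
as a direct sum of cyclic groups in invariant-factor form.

rank_ℚ(R)=2; free=3−2=1
SNF(R) diag = [3, 9] → torsion [3, 9]

Answer: M ≅ ℤ^1 ⊕ ℤ/3 ⊕ ℤ/9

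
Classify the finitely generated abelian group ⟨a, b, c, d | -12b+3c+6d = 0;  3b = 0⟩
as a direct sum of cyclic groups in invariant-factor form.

rank_ℚ(R)=2; free=4−2=2
SNF(R) diag = [3, 3] → torsion [3, 3]

Answer: M ≅ ℤ^2 ⊕ ℤ/3 ⊕ ℤ/3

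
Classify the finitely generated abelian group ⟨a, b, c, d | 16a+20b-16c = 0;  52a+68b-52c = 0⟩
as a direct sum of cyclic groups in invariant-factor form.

Answer: M ≅ ℤ^2 ⊕ ℤ/4 ⊕ ℤ/12

Derivation:
rank_ℚ(R)=2; free=4−2=2
SNF(R) diag = [4, 12] → torsion [4, 12]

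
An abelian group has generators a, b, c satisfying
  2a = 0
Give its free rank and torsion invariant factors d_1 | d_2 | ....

rank_ℚ(R)=1; free=3−1=2
SNF(R) diag = [2] → torsion [2]

Answer: M ≅ ℤ^2 ⊕ ℤ/2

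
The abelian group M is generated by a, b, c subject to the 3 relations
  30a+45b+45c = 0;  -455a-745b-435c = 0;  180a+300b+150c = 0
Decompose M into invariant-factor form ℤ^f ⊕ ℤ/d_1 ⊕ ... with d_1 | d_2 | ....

Answer: M ≅ ℤ/5 ⊕ ℤ/15 ⊕ ℤ/30

Derivation:
rank_ℚ(R)=3; free=3−3=0
SNF(R) diag = [5, 15, 30] → torsion [5, 15, 30]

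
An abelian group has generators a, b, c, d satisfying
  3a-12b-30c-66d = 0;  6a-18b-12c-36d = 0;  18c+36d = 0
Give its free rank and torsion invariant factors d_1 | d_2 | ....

Answer: M ≅ ℤ^1 ⊕ ℤ/3 ⊕ ℤ/6 ⊕ ℤ/18

Derivation:
rank_ℚ(R)=3; free=4−3=1
SNF(R) diag = [3, 6, 18] → torsion [3, 6, 18]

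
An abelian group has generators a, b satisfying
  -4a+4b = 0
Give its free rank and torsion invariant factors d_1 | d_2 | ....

rank_ℚ(R)=1; free=2−1=1
SNF(R) diag = [4] → torsion [4]

Answer: M ≅ ℤ^1 ⊕ ℤ/4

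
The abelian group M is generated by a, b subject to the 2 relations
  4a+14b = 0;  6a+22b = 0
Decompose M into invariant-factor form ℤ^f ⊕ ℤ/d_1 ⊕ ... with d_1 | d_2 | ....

rank_ℚ(R)=2; free=2−2=0
SNF(R) diag = [2, 2] → torsion [2, 2]

Answer: M ≅ ℤ/2 ⊕ ℤ/2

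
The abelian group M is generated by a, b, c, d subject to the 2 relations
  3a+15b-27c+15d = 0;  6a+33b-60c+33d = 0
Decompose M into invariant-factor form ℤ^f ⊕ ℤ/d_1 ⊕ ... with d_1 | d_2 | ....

Answer: M ≅ ℤ^2 ⊕ ℤ/3 ⊕ ℤ/3

Derivation:
rank_ℚ(R)=2; free=4−2=2
SNF(R) diag = [3, 3] → torsion [3, 3]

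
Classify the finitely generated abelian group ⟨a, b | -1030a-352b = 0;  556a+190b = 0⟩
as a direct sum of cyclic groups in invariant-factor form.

Answer: M ≅ ℤ/2 ⊕ ℤ/6

Derivation:
rank_ℚ(R)=2; free=2−2=0
SNF(R) diag = [2, 6] → torsion [2, 6]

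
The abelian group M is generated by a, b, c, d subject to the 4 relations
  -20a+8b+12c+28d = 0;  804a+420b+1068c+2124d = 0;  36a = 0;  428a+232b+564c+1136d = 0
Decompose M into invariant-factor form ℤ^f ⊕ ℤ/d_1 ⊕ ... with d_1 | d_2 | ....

rank_ℚ(R)=4; free=4−4=0
SNF(R) diag = [4, 12, 36, 108] → torsion [4, 12, 36, 108]

Answer: M ≅ ℤ/4 ⊕ ℤ/12 ⊕ ℤ/36 ⊕ ℤ/108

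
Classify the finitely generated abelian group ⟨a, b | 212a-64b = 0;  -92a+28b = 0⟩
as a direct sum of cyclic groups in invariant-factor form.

Answer: M ≅ ℤ/4 ⊕ ℤ/12

Derivation:
rank_ℚ(R)=2; free=2−2=0
SNF(R) diag = [4, 12] → torsion [4, 12]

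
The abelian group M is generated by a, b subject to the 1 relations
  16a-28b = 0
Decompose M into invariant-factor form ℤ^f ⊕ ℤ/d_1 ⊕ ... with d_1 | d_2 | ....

Answer: M ≅ ℤ^1 ⊕ ℤ/4

Derivation:
rank_ℚ(R)=1; free=2−1=1
SNF(R) diag = [4] → torsion [4]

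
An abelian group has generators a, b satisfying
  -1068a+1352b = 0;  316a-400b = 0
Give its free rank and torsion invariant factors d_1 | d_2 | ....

rank_ℚ(R)=2; free=2−2=0
SNF(R) diag = [4, 8] → torsion [4, 8]

Answer: M ≅ ℤ/4 ⊕ ℤ/8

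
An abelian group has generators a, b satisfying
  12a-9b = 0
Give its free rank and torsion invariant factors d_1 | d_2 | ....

rank_ℚ(R)=1; free=2−1=1
SNF(R) diag = [3] → torsion [3]

Answer: M ≅ ℤ^1 ⊕ ℤ/3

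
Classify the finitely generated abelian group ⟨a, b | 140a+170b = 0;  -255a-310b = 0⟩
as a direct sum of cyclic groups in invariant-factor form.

rank_ℚ(R)=2; free=2−2=0
SNF(R) diag = [5, 10] → torsion [5, 10]

Answer: M ≅ ℤ/5 ⊕ ℤ/10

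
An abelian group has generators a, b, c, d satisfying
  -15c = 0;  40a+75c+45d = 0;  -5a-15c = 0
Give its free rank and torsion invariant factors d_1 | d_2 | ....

rank_ℚ(R)=3; free=4−3=1
SNF(R) diag = [5, 15, 45] → torsion [5, 15, 45]

Answer: M ≅ ℤ^1 ⊕ ℤ/5 ⊕ ℤ/15 ⊕ ℤ/45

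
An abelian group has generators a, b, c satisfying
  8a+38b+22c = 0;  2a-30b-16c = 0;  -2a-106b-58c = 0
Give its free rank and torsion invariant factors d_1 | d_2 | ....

Answer: M ≅ ℤ/2 ⊕ ℤ/2 ⊕ ℤ/2

Derivation:
rank_ℚ(R)=3; free=3−3=0
SNF(R) diag = [2, 2, 2] → torsion [2, 2, 2]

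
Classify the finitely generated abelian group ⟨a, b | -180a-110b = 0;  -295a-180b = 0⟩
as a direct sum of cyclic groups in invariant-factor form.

rank_ℚ(R)=2; free=2−2=0
SNF(R) diag = [5, 10] → torsion [5, 10]

Answer: M ≅ ℤ/5 ⊕ ℤ/10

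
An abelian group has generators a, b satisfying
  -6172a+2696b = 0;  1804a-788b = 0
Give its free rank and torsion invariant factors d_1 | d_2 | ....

rank_ℚ(R)=2; free=2−2=0
SNF(R) diag = [4, 12] → torsion [4, 12]

Answer: M ≅ ℤ/4 ⊕ ℤ/12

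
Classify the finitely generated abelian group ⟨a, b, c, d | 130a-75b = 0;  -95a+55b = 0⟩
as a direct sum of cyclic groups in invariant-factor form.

Answer: M ≅ ℤ^2 ⊕ ℤ/5 ⊕ ℤ/5

Derivation:
rank_ℚ(R)=2; free=4−2=2
SNF(R) diag = [5, 5] → torsion [5, 5]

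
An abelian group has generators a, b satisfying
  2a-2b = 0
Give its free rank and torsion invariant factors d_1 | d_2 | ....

Answer: M ≅ ℤ^1 ⊕ ℤ/2

Derivation:
rank_ℚ(R)=1; free=2−1=1
SNF(R) diag = [2] → torsion [2]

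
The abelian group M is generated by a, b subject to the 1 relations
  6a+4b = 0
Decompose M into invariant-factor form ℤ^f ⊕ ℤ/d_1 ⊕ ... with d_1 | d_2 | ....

Answer: M ≅ ℤ^1 ⊕ ℤ/2

Derivation:
rank_ℚ(R)=1; free=2−1=1
SNF(R) diag = [2] → torsion [2]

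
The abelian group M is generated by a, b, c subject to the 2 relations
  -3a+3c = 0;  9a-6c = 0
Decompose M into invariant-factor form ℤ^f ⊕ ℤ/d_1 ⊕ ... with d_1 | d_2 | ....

Answer: M ≅ ℤ^1 ⊕ ℤ/3 ⊕ ℤ/3

Derivation:
rank_ℚ(R)=2; free=3−2=1
SNF(R) diag = [3, 3] → torsion [3, 3]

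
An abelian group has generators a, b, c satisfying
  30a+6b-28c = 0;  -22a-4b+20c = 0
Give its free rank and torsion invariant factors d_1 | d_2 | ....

rank_ℚ(R)=2; free=3−2=1
SNF(R) diag = [2, 2] → torsion [2, 2]

Answer: M ≅ ℤ^1 ⊕ ℤ/2 ⊕ ℤ/2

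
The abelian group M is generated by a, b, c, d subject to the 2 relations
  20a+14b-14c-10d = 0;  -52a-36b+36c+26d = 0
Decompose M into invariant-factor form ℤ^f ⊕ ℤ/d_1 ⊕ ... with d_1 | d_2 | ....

Answer: M ≅ ℤ^2 ⊕ ℤ/2 ⊕ ℤ/2

Derivation:
rank_ℚ(R)=2; free=4−2=2
SNF(R) diag = [2, 2] → torsion [2, 2]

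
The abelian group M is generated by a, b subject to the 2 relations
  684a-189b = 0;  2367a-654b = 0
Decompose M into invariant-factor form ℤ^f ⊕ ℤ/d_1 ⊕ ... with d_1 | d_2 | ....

Answer: M ≅ ℤ/3 ⊕ ℤ/9

Derivation:
rank_ℚ(R)=2; free=2−2=0
SNF(R) diag = [3, 9] → torsion [3, 9]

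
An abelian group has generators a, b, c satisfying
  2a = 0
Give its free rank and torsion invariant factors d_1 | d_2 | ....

rank_ℚ(R)=1; free=3−1=2
SNF(R) diag = [2] → torsion [2]

Answer: M ≅ ℤ^2 ⊕ ℤ/2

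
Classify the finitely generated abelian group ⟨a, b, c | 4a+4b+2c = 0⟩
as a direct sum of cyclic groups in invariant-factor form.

Answer: M ≅ ℤ^2 ⊕ ℤ/2

Derivation:
rank_ℚ(R)=1; free=3−1=2
SNF(R) diag = [2] → torsion [2]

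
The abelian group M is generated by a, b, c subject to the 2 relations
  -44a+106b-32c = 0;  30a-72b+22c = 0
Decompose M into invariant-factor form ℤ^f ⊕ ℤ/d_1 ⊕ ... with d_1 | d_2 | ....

Answer: M ≅ ℤ^1 ⊕ ℤ/2 ⊕ ℤ/2

Derivation:
rank_ℚ(R)=2; free=3−2=1
SNF(R) diag = [2, 2] → torsion [2, 2]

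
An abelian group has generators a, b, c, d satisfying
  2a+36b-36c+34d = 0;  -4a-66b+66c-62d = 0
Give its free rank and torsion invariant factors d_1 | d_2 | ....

rank_ℚ(R)=2; free=4−2=2
SNF(R) diag = [2, 6] → torsion [2, 6]

Answer: M ≅ ℤ^2 ⊕ ℤ/2 ⊕ ℤ/6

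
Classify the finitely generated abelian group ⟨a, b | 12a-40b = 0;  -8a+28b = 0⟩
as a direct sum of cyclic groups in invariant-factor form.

rank_ℚ(R)=2; free=2−2=0
SNF(R) diag = [4, 4] → torsion [4, 4]

Answer: M ≅ ℤ/4 ⊕ ℤ/4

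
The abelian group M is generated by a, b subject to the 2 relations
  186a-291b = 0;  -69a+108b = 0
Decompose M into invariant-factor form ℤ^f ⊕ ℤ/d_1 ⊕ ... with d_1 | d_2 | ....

Answer: M ≅ ℤ/3 ⊕ ℤ/3

Derivation:
rank_ℚ(R)=2; free=2−2=0
SNF(R) diag = [3, 3] → torsion [3, 3]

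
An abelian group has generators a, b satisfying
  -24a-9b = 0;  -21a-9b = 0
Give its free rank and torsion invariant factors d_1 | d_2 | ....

rank_ℚ(R)=2; free=2−2=0
SNF(R) diag = [3, 9] → torsion [3, 9]

Answer: M ≅ ℤ/3 ⊕ ℤ/9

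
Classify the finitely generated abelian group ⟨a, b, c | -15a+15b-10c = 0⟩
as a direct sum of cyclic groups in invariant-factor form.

Answer: M ≅ ℤ^2 ⊕ ℤ/5

Derivation:
rank_ℚ(R)=1; free=3−1=2
SNF(R) diag = [5] → torsion [5]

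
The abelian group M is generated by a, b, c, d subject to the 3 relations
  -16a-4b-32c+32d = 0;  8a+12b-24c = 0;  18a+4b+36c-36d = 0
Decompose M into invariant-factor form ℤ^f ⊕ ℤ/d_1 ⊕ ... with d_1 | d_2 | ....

Answer: M ≅ ℤ^1 ⊕ ℤ/2 ⊕ ℤ/4 ⊕ ℤ/8

Derivation:
rank_ℚ(R)=3; free=4−3=1
SNF(R) diag = [2, 4, 8] → torsion [2, 4, 8]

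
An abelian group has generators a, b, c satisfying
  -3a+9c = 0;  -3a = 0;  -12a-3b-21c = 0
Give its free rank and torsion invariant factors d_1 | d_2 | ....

Answer: M ≅ ℤ/3 ⊕ ℤ/3 ⊕ ℤ/9

Derivation:
rank_ℚ(R)=3; free=3−3=0
SNF(R) diag = [3, 3, 9] → torsion [3, 3, 9]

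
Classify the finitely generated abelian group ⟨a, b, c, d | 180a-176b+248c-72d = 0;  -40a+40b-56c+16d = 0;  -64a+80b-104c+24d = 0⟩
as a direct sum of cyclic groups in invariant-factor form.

Answer: M ≅ ℤ^1 ⊕ ℤ/4 ⊕ ℤ/8 ⊕ ℤ/8

Derivation:
rank_ℚ(R)=3; free=4−3=1
SNF(R) diag = [4, 8, 8] → torsion [4, 8, 8]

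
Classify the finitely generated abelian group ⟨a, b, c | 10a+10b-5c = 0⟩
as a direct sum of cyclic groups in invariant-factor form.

rank_ℚ(R)=1; free=3−1=2
SNF(R) diag = [5] → torsion [5]

Answer: M ≅ ℤ^2 ⊕ ℤ/5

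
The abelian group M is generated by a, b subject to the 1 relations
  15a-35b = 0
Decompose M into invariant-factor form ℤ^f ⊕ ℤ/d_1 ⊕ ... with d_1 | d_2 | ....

rank_ℚ(R)=1; free=2−1=1
SNF(R) diag = [5] → torsion [5]

Answer: M ≅ ℤ^1 ⊕ ℤ/5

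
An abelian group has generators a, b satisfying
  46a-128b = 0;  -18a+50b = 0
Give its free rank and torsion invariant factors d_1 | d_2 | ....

Answer: M ≅ ℤ/2 ⊕ ℤ/2

Derivation:
rank_ℚ(R)=2; free=2−2=0
SNF(R) diag = [2, 2] → torsion [2, 2]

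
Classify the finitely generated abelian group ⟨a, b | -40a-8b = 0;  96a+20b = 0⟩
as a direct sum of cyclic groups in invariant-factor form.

Answer: M ≅ ℤ/4 ⊕ ℤ/8

Derivation:
rank_ℚ(R)=2; free=2−2=0
SNF(R) diag = [4, 8] → torsion [4, 8]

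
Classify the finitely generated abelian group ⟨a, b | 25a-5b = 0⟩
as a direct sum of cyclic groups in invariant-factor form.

Answer: M ≅ ℤ^1 ⊕ ℤ/5

Derivation:
rank_ℚ(R)=1; free=2−1=1
SNF(R) diag = [5] → torsion [5]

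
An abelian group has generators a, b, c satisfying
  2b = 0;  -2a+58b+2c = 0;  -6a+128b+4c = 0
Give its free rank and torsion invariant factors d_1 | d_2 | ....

Answer: M ≅ ℤ/2 ⊕ ℤ/2 ⊕ ℤ/2

Derivation:
rank_ℚ(R)=3; free=3−3=0
SNF(R) diag = [2, 2, 2] → torsion [2, 2, 2]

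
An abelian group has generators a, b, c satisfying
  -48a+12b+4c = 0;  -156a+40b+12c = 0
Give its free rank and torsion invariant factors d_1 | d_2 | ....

Answer: M ≅ ℤ^1 ⊕ ℤ/4 ⊕ ℤ/4

Derivation:
rank_ℚ(R)=2; free=3−2=1
SNF(R) diag = [4, 4] → torsion [4, 4]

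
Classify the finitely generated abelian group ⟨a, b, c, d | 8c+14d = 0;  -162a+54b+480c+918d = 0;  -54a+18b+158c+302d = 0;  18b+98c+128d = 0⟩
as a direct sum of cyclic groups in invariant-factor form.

rank_ℚ(R)=4; free=4−4=0
SNF(R) diag = [2, 6, 18, 54] → torsion [2, 6, 18, 54]

Answer: M ≅ ℤ/2 ⊕ ℤ/6 ⊕ ℤ/18 ⊕ ℤ/54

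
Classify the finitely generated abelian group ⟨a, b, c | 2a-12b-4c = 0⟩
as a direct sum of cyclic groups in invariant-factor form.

Answer: M ≅ ℤ^2 ⊕ ℤ/2

Derivation:
rank_ℚ(R)=1; free=3−1=2
SNF(R) diag = [2] → torsion [2]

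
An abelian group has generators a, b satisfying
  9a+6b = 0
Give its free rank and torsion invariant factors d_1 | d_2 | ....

rank_ℚ(R)=1; free=2−1=1
SNF(R) diag = [3] → torsion [3]

Answer: M ≅ ℤ^1 ⊕ ℤ/3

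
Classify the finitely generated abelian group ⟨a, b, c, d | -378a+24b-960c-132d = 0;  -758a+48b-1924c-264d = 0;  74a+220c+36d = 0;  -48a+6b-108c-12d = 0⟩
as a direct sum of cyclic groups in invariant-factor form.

rank_ℚ(R)=4; free=4−4=0
SNF(R) diag = [2, 6, 12, 36] → torsion [2, 6, 12, 36]

Answer: M ≅ ℤ/2 ⊕ ℤ/6 ⊕ ℤ/12 ⊕ ℤ/36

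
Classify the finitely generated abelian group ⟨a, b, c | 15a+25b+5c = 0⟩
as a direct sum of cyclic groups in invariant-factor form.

Answer: M ≅ ℤ^2 ⊕ ℤ/5

Derivation:
rank_ℚ(R)=1; free=3−1=2
SNF(R) diag = [5] → torsion [5]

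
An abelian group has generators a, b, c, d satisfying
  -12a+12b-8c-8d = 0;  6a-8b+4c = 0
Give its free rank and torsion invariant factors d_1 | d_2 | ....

rank_ℚ(R)=2; free=4−2=2
SNF(R) diag = [2, 4] → torsion [2, 4]

Answer: M ≅ ℤ^2 ⊕ ℤ/2 ⊕ ℤ/4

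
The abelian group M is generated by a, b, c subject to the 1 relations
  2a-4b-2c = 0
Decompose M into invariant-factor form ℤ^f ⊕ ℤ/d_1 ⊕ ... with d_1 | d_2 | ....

rank_ℚ(R)=1; free=3−1=2
SNF(R) diag = [2] → torsion [2]

Answer: M ≅ ℤ^2 ⊕ ℤ/2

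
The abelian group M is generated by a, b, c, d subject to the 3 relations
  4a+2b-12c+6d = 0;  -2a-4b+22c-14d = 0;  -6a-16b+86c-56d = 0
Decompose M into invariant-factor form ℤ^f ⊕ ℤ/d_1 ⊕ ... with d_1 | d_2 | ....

Answer: M ≅ ℤ^1 ⊕ ℤ/2 ⊕ ℤ/2 ⊕ ℤ/2

Derivation:
rank_ℚ(R)=3; free=4−3=1
SNF(R) diag = [2, 2, 2] → torsion [2, 2, 2]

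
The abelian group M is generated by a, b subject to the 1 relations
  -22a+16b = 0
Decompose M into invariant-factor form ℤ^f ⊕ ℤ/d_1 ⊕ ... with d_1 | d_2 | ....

Answer: M ≅ ℤ^1 ⊕ ℤ/2

Derivation:
rank_ℚ(R)=1; free=2−1=1
SNF(R) diag = [2] → torsion [2]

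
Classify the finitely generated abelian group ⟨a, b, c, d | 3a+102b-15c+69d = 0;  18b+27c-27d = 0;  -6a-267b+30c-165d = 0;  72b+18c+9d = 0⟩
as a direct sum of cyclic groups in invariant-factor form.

rank_ℚ(R)=4; free=4−4=0
SNF(R) diag = [3, 9, 9, 27] → torsion [3, 9, 9, 27]

Answer: M ≅ ℤ/3 ⊕ ℤ/9 ⊕ ℤ/9 ⊕ ℤ/27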